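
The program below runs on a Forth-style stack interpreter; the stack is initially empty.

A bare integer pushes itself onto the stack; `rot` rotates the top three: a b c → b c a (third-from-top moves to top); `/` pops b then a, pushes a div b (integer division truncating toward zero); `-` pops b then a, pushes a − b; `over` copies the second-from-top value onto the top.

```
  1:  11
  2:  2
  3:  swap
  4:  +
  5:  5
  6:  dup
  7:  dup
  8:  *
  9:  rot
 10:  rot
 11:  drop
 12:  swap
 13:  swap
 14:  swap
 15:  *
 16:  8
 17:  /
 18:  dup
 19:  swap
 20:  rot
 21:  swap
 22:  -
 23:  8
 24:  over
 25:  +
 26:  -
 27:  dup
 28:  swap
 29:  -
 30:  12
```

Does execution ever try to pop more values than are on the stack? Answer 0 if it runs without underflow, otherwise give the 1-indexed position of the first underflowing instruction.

11   : [11]
2    : [11, 2]
swap : [2, 11]
+    : [13]
5    : [13, 5]
dup  : [13, 5, 5]
dup  : [13, 5, 5, 5]
*    : [13, 5, 25]
rot  : [5, 25, 13]
rot  : [25, 13, 5]
drop : [25, 13]
swap : [13, 25]
swap : [25, 13]
swap : [13, 25]
*    : [325]
8    : [325, 8]
/    : [40]
dup  : [40, 40]
swap : [40, 40]
rot  — needs 3 operands, stack has 2 → underflow

20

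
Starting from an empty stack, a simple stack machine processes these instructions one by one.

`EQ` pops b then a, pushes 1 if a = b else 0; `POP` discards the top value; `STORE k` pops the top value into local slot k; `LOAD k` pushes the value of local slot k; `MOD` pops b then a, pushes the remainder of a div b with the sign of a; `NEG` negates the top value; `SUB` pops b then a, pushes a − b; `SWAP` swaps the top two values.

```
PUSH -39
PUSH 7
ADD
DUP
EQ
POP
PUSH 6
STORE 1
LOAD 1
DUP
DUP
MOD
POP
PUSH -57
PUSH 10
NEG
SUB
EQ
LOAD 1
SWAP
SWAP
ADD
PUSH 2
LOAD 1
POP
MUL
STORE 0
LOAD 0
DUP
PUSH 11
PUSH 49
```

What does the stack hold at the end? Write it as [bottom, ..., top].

PUSH -39  -39
PUSH 7    -39 7
ADD       -32
DUP       -32 -32
EQ        1
POP       (empty)
PUSH 6    6
STORE 1   (empty)
LOAD 1    6
DUP       6 6
DUP       6 6 6
MOD       6 0
POP       6
PUSH -57  6 -57
PUSH 10   6 -57 10
NEG       6 -57 -10
SUB       6 -47
EQ        0
LOAD 1    0 6
SWAP      6 0
SWAP      0 6
ADD       6
PUSH 2    6 2
LOAD 1    6 2 6
POP       6 2
MUL       12
STORE 0   (empty)
LOAD 0    12
DUP       12 12
PUSH 11   12 12 11
PUSH 49   12 12 11 49

[12, 12, 11, 49]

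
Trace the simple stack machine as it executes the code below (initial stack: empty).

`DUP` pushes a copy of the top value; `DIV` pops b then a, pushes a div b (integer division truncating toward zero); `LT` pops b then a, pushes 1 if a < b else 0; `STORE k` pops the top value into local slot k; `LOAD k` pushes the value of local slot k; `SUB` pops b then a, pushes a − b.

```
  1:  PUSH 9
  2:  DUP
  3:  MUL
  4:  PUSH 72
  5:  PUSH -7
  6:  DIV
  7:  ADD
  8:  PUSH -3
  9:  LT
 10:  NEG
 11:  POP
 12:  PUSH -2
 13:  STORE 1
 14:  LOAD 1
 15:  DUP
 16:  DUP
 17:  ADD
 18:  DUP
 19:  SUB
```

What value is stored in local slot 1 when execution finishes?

PUSH 9  → [9]
DUP     → [9, 9]
MUL     → [81]
PUSH 72 → [81, 72]
PUSH -7 → [81, 72, -7]
DIV     → [81, -10]
ADD     → [71]
PUSH -3 → [71, -3]
LT      → [0]
NEG     → [0]
POP     → []
PUSH -2 → [-2]
STORE 1 → []
LOAD 1  → [-2]
DUP     → [-2, -2]
DUP     → [-2, -2, -2]
ADD     → [-2, -4]
DUP     → [-2, -4, -4]
SUB     → [-2, 0]

-2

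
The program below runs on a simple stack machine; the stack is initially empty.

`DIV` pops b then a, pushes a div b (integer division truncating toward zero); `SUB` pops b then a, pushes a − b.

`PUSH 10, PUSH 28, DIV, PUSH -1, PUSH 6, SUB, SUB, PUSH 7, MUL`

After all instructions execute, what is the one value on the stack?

PUSH 10  [10]
PUSH 28  [10, 28]
DIV      [0]
PUSH -1  [0, -1]
PUSH 6   [0, -1, 6]
SUB      [0, -7]
SUB      [7]
PUSH 7   [7, 7]
MUL      [49]

49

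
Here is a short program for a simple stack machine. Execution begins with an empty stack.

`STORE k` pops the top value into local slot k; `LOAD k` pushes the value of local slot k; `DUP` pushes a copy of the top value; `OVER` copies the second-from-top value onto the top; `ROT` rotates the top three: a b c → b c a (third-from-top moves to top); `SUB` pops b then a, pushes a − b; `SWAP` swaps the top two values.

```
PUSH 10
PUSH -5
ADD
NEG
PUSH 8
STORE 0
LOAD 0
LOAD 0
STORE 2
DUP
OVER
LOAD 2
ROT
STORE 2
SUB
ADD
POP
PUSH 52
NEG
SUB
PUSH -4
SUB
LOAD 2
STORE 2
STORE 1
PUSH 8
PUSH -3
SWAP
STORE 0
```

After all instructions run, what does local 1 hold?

51

PUSH 10 -> [10]
PUSH -5 -> [10, -5]
ADD     -> [5]
NEG     -> [-5]
PUSH 8  -> [-5, 8]
STORE 0 -> [-5]
LOAD 0  -> [-5, 8]
LOAD 0  -> [-5, 8, 8]
STORE 2 -> [-5, 8]
DUP     -> [-5, 8, 8]
OVER    -> [-5, 8, 8, 8]
LOAD 2  -> [-5, 8, 8, 8, 8]
ROT     -> [-5, 8, 8, 8, 8]
STORE 2 -> [-5, 8, 8, 8]
SUB     -> [-5, 8, 0]
ADD     -> [-5, 8]
POP     -> [-5]
PUSH 52 -> [-5, 52]
NEG     -> [-5, -52]
SUB     -> [47]
PUSH -4 -> [47, -4]
SUB     -> [51]
LOAD 2  -> [51, 8]
STORE 2 -> [51]
STORE 1 -> []
PUSH 8  -> [8]
PUSH -3 -> [8, -3]
SWAP    -> [-3, 8]
STORE 0 -> [-3]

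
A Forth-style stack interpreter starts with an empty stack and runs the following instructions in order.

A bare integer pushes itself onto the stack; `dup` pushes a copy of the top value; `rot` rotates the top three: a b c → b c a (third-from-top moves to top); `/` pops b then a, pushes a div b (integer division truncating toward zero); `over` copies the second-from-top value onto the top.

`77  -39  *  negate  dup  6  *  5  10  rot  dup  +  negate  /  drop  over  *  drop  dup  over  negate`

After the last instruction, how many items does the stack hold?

77     : 77
-39    : 77 -39
*      : -3003
negate : 3003
dup    : 3003 3003
6      : 3003 3003 6
*      : 3003 18018
5      : 3003 18018 5
10     : 3003 18018 5 10
rot    : 3003 5 10 18018
dup    : 3003 5 10 18018 18018
+      : 3003 5 10 36036
negate : 3003 5 10 -36036
/      : 3003 5 0
drop   : 3003 5
over   : 3003 5 3003
*      : 3003 15015
drop   : 3003
dup    : 3003 3003
over   : 3003 3003 3003
negate : 3003 3003 -3003

3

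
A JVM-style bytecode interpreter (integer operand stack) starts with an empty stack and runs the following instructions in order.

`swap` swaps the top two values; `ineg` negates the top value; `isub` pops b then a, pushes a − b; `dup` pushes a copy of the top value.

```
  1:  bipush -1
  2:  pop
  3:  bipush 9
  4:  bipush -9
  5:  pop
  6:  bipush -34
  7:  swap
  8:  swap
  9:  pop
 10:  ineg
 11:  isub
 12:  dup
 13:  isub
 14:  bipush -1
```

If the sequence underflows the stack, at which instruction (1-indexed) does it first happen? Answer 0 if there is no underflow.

11

bipush -1  -> -1
pop        -> (empty)
bipush 9   -> 9
bipush -9  -> 9 -9
pop        -> 9
bipush -34 -> 9 -34
swap       -> -34 9
swap       -> 9 -34
pop        -> 9
ineg       -> -9
isub  — needs 2 operands, stack has 1 → underflow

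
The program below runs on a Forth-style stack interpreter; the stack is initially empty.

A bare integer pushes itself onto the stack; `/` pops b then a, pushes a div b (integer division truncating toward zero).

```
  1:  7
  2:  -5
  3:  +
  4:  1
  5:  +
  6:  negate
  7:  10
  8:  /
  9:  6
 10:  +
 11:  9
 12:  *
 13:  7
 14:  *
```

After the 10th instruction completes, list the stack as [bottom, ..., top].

7      -> 7
-5     -> 7 -5
+      -> 2
1      -> 2 1
+      -> 3
negate -> -3
10     -> -3 10
/      -> 0
6      -> 0 6
+      -> 6

[6]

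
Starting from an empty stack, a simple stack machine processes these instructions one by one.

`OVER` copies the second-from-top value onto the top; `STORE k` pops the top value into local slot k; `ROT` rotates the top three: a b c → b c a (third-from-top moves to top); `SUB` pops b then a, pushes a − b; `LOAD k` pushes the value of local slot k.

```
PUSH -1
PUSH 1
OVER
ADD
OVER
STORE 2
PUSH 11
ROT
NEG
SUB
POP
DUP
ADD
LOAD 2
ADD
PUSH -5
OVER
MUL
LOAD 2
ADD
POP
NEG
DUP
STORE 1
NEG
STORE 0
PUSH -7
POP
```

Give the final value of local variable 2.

PUSH -1  -1
PUSH 1   -1 1
OVER     -1 1 -1
ADD      -1 0
OVER     -1 0 -1
STORE 2  -1 0
PUSH 11  -1 0 11
ROT      0 11 -1
NEG      0 11 1
SUB      0 10
POP      0
DUP      0 0
ADD      0
LOAD 2   0 -1
ADD      -1
PUSH -5  -1 -5
OVER     -1 -5 -1
MUL      -1 5
LOAD 2   -1 5 -1
ADD      -1 4
POP      -1
NEG      1
DUP      1 1
STORE 1  1
NEG      -1
STORE 0  (empty)
PUSH -7  -7
POP      (empty)

-1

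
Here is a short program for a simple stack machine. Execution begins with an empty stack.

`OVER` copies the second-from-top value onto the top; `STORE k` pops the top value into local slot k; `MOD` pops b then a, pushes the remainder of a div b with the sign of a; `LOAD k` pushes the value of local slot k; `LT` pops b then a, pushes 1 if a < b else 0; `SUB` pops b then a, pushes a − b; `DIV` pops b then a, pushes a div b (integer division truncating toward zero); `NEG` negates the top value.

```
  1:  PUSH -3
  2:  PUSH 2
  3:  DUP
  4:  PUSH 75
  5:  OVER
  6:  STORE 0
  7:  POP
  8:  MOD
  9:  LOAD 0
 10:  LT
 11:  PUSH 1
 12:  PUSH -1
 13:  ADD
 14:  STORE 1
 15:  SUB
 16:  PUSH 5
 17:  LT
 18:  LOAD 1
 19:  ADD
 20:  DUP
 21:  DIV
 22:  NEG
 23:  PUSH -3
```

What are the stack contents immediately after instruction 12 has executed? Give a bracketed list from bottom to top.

PUSH -3  [-3]
PUSH 2   [-3, 2]
DUP      [-3, 2, 2]
PUSH 75  [-3, 2, 2, 75]
OVER     [-3, 2, 2, 75, 2]
STORE 0  [-3, 2, 2, 75]
POP      [-3, 2, 2]
MOD      [-3, 0]
LOAD 0   [-3, 0, 2]
LT       [-3, 1]
PUSH 1   [-3, 1, 1]
PUSH -1  [-3, 1, 1, -1]

[-3, 1, 1, -1]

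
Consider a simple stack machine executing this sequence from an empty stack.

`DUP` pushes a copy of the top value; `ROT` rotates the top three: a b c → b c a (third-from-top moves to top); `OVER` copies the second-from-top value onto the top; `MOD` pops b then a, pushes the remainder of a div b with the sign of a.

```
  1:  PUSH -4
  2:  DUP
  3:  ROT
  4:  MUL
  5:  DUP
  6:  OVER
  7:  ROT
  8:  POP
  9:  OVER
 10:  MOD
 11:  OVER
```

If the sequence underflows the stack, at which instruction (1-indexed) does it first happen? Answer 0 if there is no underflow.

3

PUSH -4 -> [-4]
DUP     -> [-4, -4]
ROT  — needs 3 operands, stack has 2 → underflow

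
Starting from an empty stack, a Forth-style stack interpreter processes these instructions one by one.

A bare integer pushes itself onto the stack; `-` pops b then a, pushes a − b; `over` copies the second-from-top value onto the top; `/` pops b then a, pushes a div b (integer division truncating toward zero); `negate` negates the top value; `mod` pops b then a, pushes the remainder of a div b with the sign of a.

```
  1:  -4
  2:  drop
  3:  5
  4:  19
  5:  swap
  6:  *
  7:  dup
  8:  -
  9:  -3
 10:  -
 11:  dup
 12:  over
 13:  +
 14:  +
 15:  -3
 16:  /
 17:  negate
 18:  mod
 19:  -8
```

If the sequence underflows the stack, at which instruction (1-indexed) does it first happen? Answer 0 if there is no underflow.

-4     -> -4
drop   -> (empty)
5      -> 5
19     -> 5 19
swap   -> 19 5
*      -> 95
dup    -> 95 95
-      -> 0
-3     -> 0 -3
-      -> 3
dup    -> 3 3
over   -> 3 3 3
+      -> 3 6
+      -> 9
-3     -> 9 -3
/      -> -3
negate -> 3
mod  — needs 2 operands, stack has 1 → underflow

18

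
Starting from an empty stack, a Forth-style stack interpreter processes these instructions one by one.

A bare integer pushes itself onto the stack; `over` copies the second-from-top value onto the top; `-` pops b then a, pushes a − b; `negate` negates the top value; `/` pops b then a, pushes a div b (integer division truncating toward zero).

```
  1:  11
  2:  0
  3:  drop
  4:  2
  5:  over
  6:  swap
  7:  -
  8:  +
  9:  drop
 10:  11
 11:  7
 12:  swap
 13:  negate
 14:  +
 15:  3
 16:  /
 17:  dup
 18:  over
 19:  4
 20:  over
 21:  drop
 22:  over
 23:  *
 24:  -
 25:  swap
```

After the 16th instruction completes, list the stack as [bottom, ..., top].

[-1]

11     : 11
0      : 11 0
drop   : 11
2      : 11 2
over   : 11 2 11
swap   : 11 11 2
-      : 11 9
+      : 20
drop   : (empty)
11     : 11
7      : 11 7
swap   : 7 11
negate : 7 -11
+      : -4
3      : -4 3
/      : -1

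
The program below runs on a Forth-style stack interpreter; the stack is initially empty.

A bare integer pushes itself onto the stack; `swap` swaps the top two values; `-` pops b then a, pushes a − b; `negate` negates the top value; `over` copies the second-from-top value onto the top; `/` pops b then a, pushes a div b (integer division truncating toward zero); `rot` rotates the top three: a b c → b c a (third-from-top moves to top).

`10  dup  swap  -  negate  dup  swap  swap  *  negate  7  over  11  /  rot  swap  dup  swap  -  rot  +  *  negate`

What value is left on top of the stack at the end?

10     : 10
dup    : 10 10
swap   : 10 10
-      : 0
negate : 0
dup    : 0 0
swap   : 0 0
swap   : 0 0
*      : 0
negate : 0
7      : 0 7
over   : 0 7 0
11     : 0 7 0 11
/      : 0 7 0
rot    : 7 0 0
swap   : 7 0 0
dup    : 7 0 0 0
swap   : 7 0 0 0
-      : 7 0 0
rot    : 0 0 7
+      : 0 7
*      : 0
negate : 0

0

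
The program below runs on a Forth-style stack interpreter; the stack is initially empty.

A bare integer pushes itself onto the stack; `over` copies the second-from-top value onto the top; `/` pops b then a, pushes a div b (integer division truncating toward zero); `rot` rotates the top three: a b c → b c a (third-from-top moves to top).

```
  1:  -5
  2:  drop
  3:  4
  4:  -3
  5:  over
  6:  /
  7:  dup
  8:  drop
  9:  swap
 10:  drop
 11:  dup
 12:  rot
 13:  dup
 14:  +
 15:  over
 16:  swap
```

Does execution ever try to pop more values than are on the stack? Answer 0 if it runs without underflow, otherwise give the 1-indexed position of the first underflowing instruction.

-5   -> -5
drop -> (empty)
4    -> 4
-3   -> 4 -3
over -> 4 -3 4
/    -> 4 0
dup  -> 4 0 0
drop -> 4 0
swap -> 0 4
drop -> 0
dup  -> 0 0
rot  — needs 3 operands, stack has 2 → underflow

12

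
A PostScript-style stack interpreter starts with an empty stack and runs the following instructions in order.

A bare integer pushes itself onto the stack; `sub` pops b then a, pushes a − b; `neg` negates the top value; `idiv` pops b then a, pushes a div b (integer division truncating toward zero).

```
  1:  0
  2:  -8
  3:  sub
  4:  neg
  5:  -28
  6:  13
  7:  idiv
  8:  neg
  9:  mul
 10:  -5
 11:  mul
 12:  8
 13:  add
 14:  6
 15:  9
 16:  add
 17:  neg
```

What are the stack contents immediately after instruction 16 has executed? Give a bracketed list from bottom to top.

[88, 15]

0    -> 0
-8   -> 0 -8
sub  -> 8
neg  -> -8
-28  -> -8 -28
13   -> -8 -28 13
idiv -> -8 -2
neg  -> -8 2
mul  -> -16
-5   -> -16 -5
mul  -> 80
8    -> 80 8
add  -> 88
6    -> 88 6
9    -> 88 6 9
add  -> 88 15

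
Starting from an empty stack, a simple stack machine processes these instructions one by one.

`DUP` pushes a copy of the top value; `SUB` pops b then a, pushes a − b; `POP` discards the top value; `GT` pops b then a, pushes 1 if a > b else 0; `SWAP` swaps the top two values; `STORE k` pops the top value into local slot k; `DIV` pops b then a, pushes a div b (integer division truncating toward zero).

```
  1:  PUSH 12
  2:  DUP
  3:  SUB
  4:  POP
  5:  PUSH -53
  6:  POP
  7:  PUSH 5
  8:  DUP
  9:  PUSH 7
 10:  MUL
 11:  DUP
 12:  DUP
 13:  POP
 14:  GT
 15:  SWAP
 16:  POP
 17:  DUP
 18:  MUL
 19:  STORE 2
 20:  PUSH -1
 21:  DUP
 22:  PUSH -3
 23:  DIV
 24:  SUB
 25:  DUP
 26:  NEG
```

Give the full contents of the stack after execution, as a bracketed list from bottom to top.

PUSH 12  : [12]
DUP      : [12, 12]
SUB      : [0]
POP      : []
PUSH -53 : [-53]
POP      : []
PUSH 5   : [5]
DUP      : [5, 5]
PUSH 7   : [5, 5, 7]
MUL      : [5, 35]
DUP      : [5, 35, 35]
DUP      : [5, 35, 35, 35]
POP      : [5, 35, 35]
GT       : [5, 0]
SWAP     : [0, 5]
POP      : [0]
DUP      : [0, 0]
MUL      : [0]
STORE 2  : []
PUSH -1  : [-1]
DUP      : [-1, -1]
PUSH -3  : [-1, -1, -3]
DIV      : [-1, 0]
SUB      : [-1]
DUP      : [-1, -1]
NEG      : [-1, 1]

[-1, 1]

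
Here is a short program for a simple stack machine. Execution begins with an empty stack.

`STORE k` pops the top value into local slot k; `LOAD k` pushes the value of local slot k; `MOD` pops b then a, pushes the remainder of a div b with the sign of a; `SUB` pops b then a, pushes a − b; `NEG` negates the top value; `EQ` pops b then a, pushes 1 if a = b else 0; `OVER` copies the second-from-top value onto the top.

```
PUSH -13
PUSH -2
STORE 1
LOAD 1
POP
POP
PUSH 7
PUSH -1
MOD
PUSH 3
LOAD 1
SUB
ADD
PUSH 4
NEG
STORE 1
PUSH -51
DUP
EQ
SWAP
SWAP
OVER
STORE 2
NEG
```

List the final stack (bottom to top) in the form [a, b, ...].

PUSH -13 -> -13
PUSH -2  -> -13 -2
STORE 1  -> -13
LOAD 1   -> -13 -2
POP      -> -13
POP      -> (empty)
PUSH 7   -> 7
PUSH -1  -> 7 -1
MOD      -> 0
PUSH 3   -> 0 3
LOAD 1   -> 0 3 -2
SUB      -> 0 5
ADD      -> 5
PUSH 4   -> 5 4
NEG      -> 5 -4
STORE 1  -> 5
PUSH -51 -> 5 -51
DUP      -> 5 -51 -51
EQ       -> 5 1
SWAP     -> 1 5
SWAP     -> 5 1
OVER     -> 5 1 5
STORE 2  -> 5 1
NEG      -> 5 -1

[5, -1]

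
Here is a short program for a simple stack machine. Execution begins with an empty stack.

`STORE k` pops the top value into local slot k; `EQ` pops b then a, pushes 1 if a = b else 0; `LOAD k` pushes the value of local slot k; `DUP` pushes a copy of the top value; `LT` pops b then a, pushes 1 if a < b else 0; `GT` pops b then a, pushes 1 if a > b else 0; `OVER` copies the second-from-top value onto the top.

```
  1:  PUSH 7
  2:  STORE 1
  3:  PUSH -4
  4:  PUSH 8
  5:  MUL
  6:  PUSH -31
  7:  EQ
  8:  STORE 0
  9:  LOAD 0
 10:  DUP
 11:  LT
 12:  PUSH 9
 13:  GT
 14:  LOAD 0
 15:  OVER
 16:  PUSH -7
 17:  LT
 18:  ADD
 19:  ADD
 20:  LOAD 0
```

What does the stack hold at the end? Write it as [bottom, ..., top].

PUSH 7   -> [7]
STORE 1  -> []
PUSH -4  -> [-4]
PUSH 8   -> [-4, 8]
MUL      -> [-32]
PUSH -31 -> [-32, -31]
EQ       -> [0]
STORE 0  -> []
LOAD 0   -> [0]
DUP      -> [0, 0]
LT       -> [0]
PUSH 9   -> [0, 9]
GT       -> [0]
LOAD 0   -> [0, 0]
OVER     -> [0, 0, 0]
PUSH -7  -> [0, 0, 0, -7]
LT       -> [0, 0, 0]
ADD      -> [0, 0]
ADD      -> [0]
LOAD 0   -> [0, 0]

[0, 0]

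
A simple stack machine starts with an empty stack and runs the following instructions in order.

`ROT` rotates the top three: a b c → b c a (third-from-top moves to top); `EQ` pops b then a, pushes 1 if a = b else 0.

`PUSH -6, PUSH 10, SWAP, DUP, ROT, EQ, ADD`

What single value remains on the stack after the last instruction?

-6

PUSH -6 : [-6]
PUSH 10 : [-6, 10]
SWAP    : [10, -6]
DUP     : [10, -6, -6]
ROT     : [-6, -6, 10]
EQ      : [-6, 0]
ADD     : [-6]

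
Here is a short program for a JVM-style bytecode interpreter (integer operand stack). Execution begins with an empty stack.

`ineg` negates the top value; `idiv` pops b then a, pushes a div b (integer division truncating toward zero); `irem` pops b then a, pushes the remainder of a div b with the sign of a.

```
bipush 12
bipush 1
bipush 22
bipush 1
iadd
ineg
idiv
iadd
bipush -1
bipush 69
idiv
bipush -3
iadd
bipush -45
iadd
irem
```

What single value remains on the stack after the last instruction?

12

bipush 12  → 12
bipush 1   → 12 1
bipush 22  → 12 1 22
bipush 1   → 12 1 22 1
iadd       → 12 1 23
ineg       → 12 1 -23
idiv       → 12 0
iadd       → 12
bipush -1  → 12 -1
bipush 69  → 12 -1 69
idiv       → 12 0
bipush -3  → 12 0 -3
iadd       → 12 -3
bipush -45 → 12 -3 -45
iadd       → 12 -48
irem       → 12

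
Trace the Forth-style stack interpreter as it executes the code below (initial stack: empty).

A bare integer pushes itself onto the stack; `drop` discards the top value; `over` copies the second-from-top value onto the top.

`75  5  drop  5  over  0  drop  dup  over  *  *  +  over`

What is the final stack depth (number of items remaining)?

3

75   -> 75
5    -> 75 5
drop -> 75
5    -> 75 5
over -> 75 5 75
0    -> 75 5 75 0
drop -> 75 5 75
dup  -> 75 5 75 75
over -> 75 5 75 75 75
*    -> 75 5 75 5625
*    -> 75 5 421875
+    -> 75 421880
over -> 75 421880 75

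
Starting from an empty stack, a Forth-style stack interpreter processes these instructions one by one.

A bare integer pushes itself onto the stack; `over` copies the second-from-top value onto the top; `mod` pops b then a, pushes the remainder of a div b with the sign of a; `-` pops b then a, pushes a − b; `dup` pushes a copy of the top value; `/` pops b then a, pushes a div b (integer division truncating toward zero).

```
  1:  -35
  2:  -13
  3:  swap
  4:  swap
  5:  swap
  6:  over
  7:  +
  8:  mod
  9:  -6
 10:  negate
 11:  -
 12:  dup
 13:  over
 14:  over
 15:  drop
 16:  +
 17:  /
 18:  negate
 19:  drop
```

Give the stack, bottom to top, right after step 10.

-35    -> [-35]
-13    -> [-35, -13]
swap   -> [-13, -35]
swap   -> [-35, -13]
swap   -> [-13, -35]
over   -> [-13, -35, -13]
+      -> [-13, -48]
mod    -> [-13]
-6     -> [-13, -6]
negate -> [-13, 6]

[-13, 6]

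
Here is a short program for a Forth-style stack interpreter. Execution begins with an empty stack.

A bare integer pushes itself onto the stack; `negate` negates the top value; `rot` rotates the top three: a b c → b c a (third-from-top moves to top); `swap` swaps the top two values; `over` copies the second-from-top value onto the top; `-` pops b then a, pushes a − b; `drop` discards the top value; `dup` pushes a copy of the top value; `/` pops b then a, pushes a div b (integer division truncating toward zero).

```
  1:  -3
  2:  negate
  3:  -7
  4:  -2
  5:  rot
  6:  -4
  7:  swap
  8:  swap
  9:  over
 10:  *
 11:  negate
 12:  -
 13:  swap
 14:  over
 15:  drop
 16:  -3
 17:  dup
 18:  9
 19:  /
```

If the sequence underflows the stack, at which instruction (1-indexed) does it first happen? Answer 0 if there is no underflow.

0

-3     → [-3]
negate → [3]
-7     → [3, -7]
-2     → [3, -7, -2]
rot    → [-7, -2, 3]
-4     → [-7, -2, 3, -4]
swap   → [-7, -2, -4, 3]
swap   → [-7, -2, 3, -4]
over   → [-7, -2, 3, -4, 3]
*      → [-7, -2, 3, -12]
negate → [-7, -2, 3, 12]
-      → [-7, -2, -9]
swap   → [-7, -9, -2]
over   → [-7, -9, -2, -9]
drop   → [-7, -9, -2]
-3     → [-7, -9, -2, -3]
dup    → [-7, -9, -2, -3, -3]
9      → [-7, -9, -2, -3, -3, 9]
/      → [-7, -9, -2, -3, 0]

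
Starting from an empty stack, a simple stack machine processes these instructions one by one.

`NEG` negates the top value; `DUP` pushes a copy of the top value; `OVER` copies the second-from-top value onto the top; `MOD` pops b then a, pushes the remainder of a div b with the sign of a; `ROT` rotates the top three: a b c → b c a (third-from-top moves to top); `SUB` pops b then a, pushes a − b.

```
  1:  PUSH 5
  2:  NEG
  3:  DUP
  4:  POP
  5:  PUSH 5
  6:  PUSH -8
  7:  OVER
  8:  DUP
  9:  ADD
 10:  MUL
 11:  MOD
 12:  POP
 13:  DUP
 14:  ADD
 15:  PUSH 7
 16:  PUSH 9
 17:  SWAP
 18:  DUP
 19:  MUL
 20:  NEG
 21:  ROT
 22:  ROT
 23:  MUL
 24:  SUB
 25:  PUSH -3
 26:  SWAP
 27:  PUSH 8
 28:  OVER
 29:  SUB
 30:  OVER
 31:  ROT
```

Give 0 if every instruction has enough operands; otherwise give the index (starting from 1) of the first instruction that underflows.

PUSH 5  -> [5]
NEG     -> [-5]
DUP     -> [-5, -5]
POP     -> [-5]
PUSH 5  -> [-5, 5]
PUSH -8 -> [-5, 5, -8]
OVER    -> [-5, 5, -8, 5]
DUP     -> [-5, 5, -8, 5, 5]
ADD     -> [-5, 5, -8, 10]
MUL     -> [-5, 5, -80]
MOD     -> [-5, 5]
POP     -> [-5]
DUP     -> [-5, -5]
ADD     -> [-10]
PUSH 7  -> [-10, 7]
PUSH 9  -> [-10, 7, 9]
SWAP    -> [-10, 9, 7]
DUP     -> [-10, 9, 7, 7]
MUL     -> [-10, 9, 49]
NEG     -> [-10, 9, -49]
ROT     -> [9, -49, -10]
ROT     -> [-49, -10, 9]
MUL     -> [-49, -90]
SUB     -> [41]
PUSH -3 -> [41, -3]
SWAP    -> [-3, 41]
PUSH 8  -> [-3, 41, 8]
OVER    -> [-3, 41, 8, 41]
SUB     -> [-3, 41, -33]
OVER    -> [-3, 41, -33, 41]
ROT     -> [-3, -33, 41, 41]

0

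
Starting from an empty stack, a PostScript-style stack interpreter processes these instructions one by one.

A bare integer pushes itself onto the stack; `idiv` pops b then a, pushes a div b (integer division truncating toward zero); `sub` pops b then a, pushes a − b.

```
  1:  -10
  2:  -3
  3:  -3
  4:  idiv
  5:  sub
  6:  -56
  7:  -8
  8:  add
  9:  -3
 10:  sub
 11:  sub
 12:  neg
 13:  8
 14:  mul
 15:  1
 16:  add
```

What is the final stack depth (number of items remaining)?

-10  : -10
-3   : -10 -3
-3   : -10 -3 -3
idiv : -10 1
sub  : -11
-56  : -11 -56
-8   : -11 -56 -8
add  : -11 -64
-3   : -11 -64 -3
sub  : -11 -61
sub  : 50
neg  : -50
8    : -50 8
mul  : -400
1    : -400 1
add  : -399

1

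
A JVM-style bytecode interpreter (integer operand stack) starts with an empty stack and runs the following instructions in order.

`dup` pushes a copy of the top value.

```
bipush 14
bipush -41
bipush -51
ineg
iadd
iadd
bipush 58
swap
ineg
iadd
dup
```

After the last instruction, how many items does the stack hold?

2

bipush 14   [14]
bipush -41  [14, -41]
bipush -51  [14, -41, -51]
ineg        [14, -41, 51]
iadd        [14, 10]
iadd        [24]
bipush 58   [24, 58]
swap        [58, 24]
ineg        [58, -24]
iadd        [34]
dup         [34, 34]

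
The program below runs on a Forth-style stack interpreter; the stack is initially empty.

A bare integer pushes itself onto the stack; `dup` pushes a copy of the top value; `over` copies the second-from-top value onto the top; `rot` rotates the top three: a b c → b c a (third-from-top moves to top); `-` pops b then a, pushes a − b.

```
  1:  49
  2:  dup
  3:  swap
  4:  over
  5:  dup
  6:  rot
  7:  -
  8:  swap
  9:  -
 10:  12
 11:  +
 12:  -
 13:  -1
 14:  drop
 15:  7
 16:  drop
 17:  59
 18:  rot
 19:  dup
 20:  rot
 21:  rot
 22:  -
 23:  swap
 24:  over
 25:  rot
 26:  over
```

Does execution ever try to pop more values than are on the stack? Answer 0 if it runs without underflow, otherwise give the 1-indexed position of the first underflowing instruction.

18

49   -> [49]
dup  -> [49, 49]
swap -> [49, 49]
over -> [49, 49, 49]
dup  -> [49, 49, 49, 49]
rot  -> [49, 49, 49, 49]
-    -> [49, 49, 0]
swap -> [49, 0, 49]
-    -> [49, -49]
12   -> [49, -49, 12]
+    -> [49, -37]
-    -> [86]
-1   -> [86, -1]
drop -> [86]
7    -> [86, 7]
drop -> [86]
59   -> [86, 59]
rot  — needs 3 operands, stack has 2 → underflow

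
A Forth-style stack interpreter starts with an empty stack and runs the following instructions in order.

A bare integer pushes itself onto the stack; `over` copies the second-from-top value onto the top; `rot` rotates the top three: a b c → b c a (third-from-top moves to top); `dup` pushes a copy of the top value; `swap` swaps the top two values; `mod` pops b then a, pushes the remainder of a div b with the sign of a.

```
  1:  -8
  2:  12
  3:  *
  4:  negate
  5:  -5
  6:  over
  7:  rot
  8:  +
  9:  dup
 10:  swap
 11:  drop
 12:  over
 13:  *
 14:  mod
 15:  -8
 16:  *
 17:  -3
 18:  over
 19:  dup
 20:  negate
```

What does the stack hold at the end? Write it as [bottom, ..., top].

[40, -3, 40, -40]

-8      [-8]
12      [-8, 12]
*       [-96]
negate  [96]
-5      [96, -5]
over    [96, -5, 96]
rot     [-5, 96, 96]
+       [-5, 192]
dup     [-5, 192, 192]
swap    [-5, 192, 192]
drop    [-5, 192]
over    [-5, 192, -5]
*       [-5, -960]
mod     [-5]
-8      [-5, -8]
*       [40]
-3      [40, -3]
over    [40, -3, 40]
dup     [40, -3, 40, 40]
negate  [40, -3, 40, -40]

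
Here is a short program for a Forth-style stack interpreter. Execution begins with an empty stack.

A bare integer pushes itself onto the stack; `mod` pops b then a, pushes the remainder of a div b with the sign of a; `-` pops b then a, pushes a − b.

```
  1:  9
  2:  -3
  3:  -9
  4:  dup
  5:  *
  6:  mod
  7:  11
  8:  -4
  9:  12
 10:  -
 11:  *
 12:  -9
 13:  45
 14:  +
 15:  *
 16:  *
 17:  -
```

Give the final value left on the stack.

-18999

9   → [9]
-3  → [9, -3]
-9  → [9, -3, -9]
dup → [9, -3, -9, -9]
*   → [9, -3, 81]
mod → [9, -3]
11  → [9, -3, 11]
-4  → [9, -3, 11, -4]
12  → [9, -3, 11, -4, 12]
-   → [9, -3, 11, -16]
*   → [9, -3, -176]
-9  → [9, -3, -176, -9]
45  → [9, -3, -176, -9, 45]
+   → [9, -3, -176, 36]
*   → [9, -3, -6336]
*   → [9, 19008]
-   → [-18999]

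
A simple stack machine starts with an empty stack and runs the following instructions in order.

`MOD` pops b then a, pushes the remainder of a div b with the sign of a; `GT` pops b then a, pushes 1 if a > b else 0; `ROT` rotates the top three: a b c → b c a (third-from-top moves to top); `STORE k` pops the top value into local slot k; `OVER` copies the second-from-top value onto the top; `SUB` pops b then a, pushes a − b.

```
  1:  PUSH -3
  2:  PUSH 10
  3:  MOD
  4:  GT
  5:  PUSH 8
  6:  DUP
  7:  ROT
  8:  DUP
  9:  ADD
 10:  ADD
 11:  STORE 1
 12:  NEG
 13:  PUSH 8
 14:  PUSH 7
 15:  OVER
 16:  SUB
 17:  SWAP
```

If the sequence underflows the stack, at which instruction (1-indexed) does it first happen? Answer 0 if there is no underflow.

PUSH -3  -3
PUSH 10  -3 10
MOD      -3
GT  — needs 2 operands, stack has 1 → underflow

4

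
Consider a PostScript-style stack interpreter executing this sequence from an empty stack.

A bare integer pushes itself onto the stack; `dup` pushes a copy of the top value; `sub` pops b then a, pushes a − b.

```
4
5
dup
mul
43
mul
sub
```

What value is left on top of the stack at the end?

4   -> 4
5   -> 4 5
dup -> 4 5 5
mul -> 4 25
43  -> 4 25 43
mul -> 4 1075
sub -> -1071

-1071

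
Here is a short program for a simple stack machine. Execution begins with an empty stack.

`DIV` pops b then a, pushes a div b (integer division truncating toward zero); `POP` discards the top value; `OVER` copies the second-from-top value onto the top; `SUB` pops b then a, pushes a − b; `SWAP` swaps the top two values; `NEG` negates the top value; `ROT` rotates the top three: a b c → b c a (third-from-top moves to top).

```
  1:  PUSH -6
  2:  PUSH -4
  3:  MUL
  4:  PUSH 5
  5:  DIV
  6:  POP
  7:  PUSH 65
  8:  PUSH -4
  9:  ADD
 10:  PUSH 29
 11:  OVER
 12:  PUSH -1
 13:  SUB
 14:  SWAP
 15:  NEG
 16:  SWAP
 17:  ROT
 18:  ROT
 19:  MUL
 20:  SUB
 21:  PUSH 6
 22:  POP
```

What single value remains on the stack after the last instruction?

1831

PUSH -6 -> [-6]
PUSH -4 -> [-6, -4]
MUL     -> [24]
PUSH 5  -> [24, 5]
DIV     -> [4]
POP     -> []
PUSH 65 -> [65]
PUSH -4 -> [65, -4]
ADD     -> [61]
PUSH 29 -> [61, 29]
OVER    -> [61, 29, 61]
PUSH -1 -> [61, 29, 61, -1]
SUB     -> [61, 29, 62]
SWAP    -> [61, 62, 29]
NEG     -> [61, 62, -29]
SWAP    -> [61, -29, 62]
ROT     -> [-29, 62, 61]
ROT     -> [62, 61, -29]
MUL     -> [62, -1769]
SUB     -> [1831]
PUSH 6  -> [1831, 6]
POP     -> [1831]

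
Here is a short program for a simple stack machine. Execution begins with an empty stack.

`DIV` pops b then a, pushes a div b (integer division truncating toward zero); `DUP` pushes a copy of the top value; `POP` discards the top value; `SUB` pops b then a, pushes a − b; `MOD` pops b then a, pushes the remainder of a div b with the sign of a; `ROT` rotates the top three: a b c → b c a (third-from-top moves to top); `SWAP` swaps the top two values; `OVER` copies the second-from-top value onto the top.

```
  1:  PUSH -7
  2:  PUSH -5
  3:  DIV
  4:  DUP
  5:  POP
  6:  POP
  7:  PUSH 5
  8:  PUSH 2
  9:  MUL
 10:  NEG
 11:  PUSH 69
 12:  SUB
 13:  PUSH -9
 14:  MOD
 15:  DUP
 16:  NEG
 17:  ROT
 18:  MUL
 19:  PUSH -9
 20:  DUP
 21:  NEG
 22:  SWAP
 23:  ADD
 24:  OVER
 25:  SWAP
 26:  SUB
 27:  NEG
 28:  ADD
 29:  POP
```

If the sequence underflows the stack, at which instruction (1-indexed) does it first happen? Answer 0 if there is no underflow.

17

PUSH -7 : -7
PUSH -5 : -7 -5
DIV     : 1
DUP     : 1 1
POP     : 1
POP     : (empty)
PUSH 5  : 5
PUSH 2  : 5 2
MUL     : 10
NEG     : -10
PUSH 69 : -10 69
SUB     : -79
PUSH -9 : -79 -9
MOD     : -7
DUP     : -7 -7
NEG     : -7 7
ROT  — needs 3 operands, stack has 2 → underflow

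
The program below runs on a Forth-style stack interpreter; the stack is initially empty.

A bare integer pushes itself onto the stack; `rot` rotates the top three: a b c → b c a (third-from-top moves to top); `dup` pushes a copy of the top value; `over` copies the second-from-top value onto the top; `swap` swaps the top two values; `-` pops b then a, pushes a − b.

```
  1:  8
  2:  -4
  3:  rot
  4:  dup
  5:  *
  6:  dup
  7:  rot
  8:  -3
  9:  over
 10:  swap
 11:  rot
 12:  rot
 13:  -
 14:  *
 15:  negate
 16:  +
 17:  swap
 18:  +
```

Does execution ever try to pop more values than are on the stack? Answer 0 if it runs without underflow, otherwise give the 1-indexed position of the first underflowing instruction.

3

8  : [8]
-4 : [8, -4]
rot  — needs 3 operands, stack has 2 → underflow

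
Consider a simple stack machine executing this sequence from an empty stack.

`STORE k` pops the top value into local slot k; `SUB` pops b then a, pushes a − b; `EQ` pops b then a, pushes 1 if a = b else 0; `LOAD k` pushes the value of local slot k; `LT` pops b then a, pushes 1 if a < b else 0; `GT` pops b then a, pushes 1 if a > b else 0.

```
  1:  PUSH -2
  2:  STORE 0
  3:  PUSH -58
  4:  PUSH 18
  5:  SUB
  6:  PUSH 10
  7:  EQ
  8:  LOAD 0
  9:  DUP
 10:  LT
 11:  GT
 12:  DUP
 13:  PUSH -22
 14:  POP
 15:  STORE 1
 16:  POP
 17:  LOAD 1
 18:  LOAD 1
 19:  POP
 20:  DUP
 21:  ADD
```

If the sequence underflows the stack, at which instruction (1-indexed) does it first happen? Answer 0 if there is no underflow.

0

PUSH -2  -> -2
STORE 0  -> (empty)
PUSH -58 -> -58
PUSH 18  -> -58 18
SUB      -> -76
PUSH 10  -> -76 10
EQ       -> 0
LOAD 0   -> 0 -2
DUP      -> 0 -2 -2
LT       -> 0 0
GT       -> 0
DUP      -> 0 0
PUSH -22 -> 0 0 -22
POP      -> 0 0
STORE 1  -> 0
POP      -> (empty)
LOAD 1   -> 0
LOAD 1   -> 0 0
POP      -> 0
DUP      -> 0 0
ADD      -> 0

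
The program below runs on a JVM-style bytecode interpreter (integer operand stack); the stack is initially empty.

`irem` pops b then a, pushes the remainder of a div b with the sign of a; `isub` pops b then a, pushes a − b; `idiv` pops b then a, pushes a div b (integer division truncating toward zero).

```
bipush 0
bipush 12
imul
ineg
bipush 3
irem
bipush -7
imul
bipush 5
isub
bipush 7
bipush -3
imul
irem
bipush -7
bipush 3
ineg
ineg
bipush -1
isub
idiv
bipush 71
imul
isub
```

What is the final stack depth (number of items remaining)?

bipush 0  → 0
bipush 12 → 0 12
imul      → 0
ineg      → 0
bipush 3  → 0 3
irem      → 0
bipush -7 → 0 -7
imul      → 0
bipush 5  → 0 5
isub      → -5
bipush 7  → -5 7
bipush -3 → -5 7 -3
imul      → -5 -21
irem      → -5
bipush -7 → -5 -7
bipush 3  → -5 -7 3
ineg      → -5 -7 -3
ineg      → -5 -7 3
bipush -1 → -5 -7 3 -1
isub      → -5 -7 4
idiv      → -5 -1
bipush 71 → -5 -1 71
imul      → -5 -71
isub      → 66

1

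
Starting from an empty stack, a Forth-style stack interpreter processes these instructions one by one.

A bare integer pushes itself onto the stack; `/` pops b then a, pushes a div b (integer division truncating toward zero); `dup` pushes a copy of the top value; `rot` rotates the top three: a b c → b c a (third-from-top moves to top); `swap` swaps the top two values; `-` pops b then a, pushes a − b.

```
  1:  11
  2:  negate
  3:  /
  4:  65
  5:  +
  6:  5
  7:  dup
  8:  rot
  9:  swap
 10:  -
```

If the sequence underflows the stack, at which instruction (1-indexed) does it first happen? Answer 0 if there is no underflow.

3

11     → [11]
negate → [-11]
/  — needs 2 operands, stack has 1 → underflow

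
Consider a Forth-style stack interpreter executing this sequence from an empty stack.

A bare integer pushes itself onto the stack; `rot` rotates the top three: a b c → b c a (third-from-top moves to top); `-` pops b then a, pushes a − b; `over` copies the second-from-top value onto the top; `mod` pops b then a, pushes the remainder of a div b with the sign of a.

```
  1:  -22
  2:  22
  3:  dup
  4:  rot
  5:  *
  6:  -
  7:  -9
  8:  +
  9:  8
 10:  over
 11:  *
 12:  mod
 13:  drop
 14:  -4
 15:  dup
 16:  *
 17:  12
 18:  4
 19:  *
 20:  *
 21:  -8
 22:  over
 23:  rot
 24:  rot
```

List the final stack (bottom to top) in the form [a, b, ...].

[768, 768, -8]

-22  → -22
22   → -22 22
dup  → -22 22 22
rot  → 22 22 -22
*    → 22 -484
-    → 506
-9   → 506 -9
+    → 497
8    → 497 8
over → 497 8 497
*    → 497 3976
mod  → 497
drop → (empty)
-4   → -4
dup  → -4 -4
*    → 16
12   → 16 12
4    → 16 12 4
*    → 16 48
*    → 768
-8   → 768 -8
over → 768 -8 768
rot  → -8 768 768
rot  → 768 768 -8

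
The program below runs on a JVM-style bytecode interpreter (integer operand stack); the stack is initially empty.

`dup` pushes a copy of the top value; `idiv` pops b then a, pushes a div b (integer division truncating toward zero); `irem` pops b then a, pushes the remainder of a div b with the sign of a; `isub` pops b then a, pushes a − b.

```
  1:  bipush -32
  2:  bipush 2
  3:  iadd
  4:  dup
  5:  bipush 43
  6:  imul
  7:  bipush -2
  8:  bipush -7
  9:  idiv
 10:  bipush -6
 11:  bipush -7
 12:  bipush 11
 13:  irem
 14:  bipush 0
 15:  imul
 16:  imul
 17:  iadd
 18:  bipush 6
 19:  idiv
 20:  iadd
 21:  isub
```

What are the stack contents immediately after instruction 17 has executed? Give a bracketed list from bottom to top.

bipush -32 → [-32]
bipush 2   → [-32, 2]
iadd       → [-30]
dup        → [-30, -30]
bipush 43  → [-30, -30, 43]
imul       → [-30, -1290]
bipush -2  → [-30, -1290, -2]
bipush -7  → [-30, -1290, -2, -7]
idiv       → [-30, -1290, 0]
bipush -6  → [-30, -1290, 0, -6]
bipush -7  → [-30, -1290, 0, -6, -7]
bipush 11  → [-30, -1290, 0, -6, -7, 11]
irem       → [-30, -1290, 0, -6, -7]
bipush 0   → [-30, -1290, 0, -6, -7, 0]
imul       → [-30, -1290, 0, -6, 0]
imul       → [-30, -1290, 0, 0]
iadd       → [-30, -1290, 0]

[-30, -1290, 0]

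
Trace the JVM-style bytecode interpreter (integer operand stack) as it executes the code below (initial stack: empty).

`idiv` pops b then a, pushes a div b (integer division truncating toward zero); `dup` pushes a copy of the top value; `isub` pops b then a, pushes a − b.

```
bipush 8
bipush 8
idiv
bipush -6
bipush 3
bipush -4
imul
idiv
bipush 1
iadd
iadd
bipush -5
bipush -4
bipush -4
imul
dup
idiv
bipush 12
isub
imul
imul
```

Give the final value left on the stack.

bipush 8   8
bipush 8   8 8
idiv       1
bipush -6  1 -6
bipush 3   1 -6 3
bipush -4  1 -6 3 -4
imul       1 -6 -12
idiv       1 0
bipush 1   1 0 1
iadd       1 1
iadd       2
bipush -5  2 -5
bipush -4  2 -5 -4
bipush -4  2 -5 -4 -4
imul       2 -5 16
dup        2 -5 16 16
idiv       2 -5 1
bipush 12  2 -5 1 12
isub       2 -5 -11
imul       2 55
imul       110

110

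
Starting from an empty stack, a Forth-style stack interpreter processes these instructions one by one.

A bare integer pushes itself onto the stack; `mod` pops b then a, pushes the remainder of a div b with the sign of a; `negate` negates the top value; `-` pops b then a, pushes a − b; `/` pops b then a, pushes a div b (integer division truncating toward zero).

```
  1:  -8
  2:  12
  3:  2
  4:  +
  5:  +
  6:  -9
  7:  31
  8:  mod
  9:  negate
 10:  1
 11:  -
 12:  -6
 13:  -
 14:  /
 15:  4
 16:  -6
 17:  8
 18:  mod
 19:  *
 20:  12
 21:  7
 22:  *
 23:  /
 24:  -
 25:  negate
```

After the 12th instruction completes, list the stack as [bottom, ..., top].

[6, 8, -6]

-8      -8
12      -8 12
2       -8 12 2
+       -8 14
+       6
-9      6 -9
31      6 -9 31
mod     6 -9
negate  6 9
1       6 9 1
-       6 8
-6      6 8 -6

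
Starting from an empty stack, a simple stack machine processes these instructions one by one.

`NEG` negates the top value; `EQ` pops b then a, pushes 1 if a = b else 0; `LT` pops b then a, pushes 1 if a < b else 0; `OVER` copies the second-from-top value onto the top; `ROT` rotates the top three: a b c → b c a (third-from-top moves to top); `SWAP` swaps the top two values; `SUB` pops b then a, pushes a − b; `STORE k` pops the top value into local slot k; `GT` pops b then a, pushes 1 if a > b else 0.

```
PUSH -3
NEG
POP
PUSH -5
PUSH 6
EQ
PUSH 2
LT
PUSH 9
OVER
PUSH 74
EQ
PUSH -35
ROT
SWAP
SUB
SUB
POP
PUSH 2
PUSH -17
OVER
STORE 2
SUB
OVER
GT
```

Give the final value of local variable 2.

PUSH -3  : -3
NEG      : 3
POP      : (empty)
PUSH -5  : -5
PUSH 6   : -5 6
EQ       : 0
PUSH 2   : 0 2
LT       : 1
PUSH 9   : 1 9
OVER     : 1 9 1
PUSH 74  : 1 9 1 74
EQ       : 1 9 0
PUSH -35 : 1 9 0 -35
ROT      : 1 0 -35 9
SWAP     : 1 0 9 -35
SUB      : 1 0 44
SUB      : 1 -44
POP      : 1
PUSH 2   : 1 2
PUSH -17 : 1 2 -17
OVER     : 1 2 -17 2
STORE 2  : 1 2 -17
SUB      : 1 19
OVER     : 1 19 1
GT       : 1 1

2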